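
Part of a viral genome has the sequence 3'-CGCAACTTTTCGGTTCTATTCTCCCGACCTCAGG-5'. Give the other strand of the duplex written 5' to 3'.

5'-GCGTTGAAAAGCCAAGATAAGAGGGCTGGAGTCC-3'

The strand is given 3'→5', so its complement runs 5'→3' in the same left-to-right order: pair each base A↔T, G↔C.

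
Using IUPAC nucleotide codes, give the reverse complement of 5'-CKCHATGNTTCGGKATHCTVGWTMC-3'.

5′-GKAWCBAGDATMCCGAANCATDGMG-3′

Standard pairs A↔T, G↔C; ambiguity codes pair M↔K, W↔W, H↔D, V↔B, N↔N. Complement (GMGDTACNAAGCCMTADGABCWAKG), then reverse for 5'→3'.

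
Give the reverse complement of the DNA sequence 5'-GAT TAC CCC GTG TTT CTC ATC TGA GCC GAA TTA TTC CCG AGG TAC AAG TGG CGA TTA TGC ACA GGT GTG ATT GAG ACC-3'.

Reading the sequence 3'→5' and pairing each base (A↔T, G↔C) gives the reverse complement directly.

5'-GGTCTCAATCACACCTGTGCATAATCGCCACTTGTACCTCGGGAATAATTCGGCTCAGATGAGAAACACGGGGTAATC-3'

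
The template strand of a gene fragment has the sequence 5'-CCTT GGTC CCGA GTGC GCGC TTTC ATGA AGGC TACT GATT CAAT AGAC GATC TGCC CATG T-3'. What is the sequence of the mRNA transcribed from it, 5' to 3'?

The mRNA has the sequence of the coding strand (reverse complement of the template) with T→U. Reverse complement of CCTTGGTCCCGAGTGCGCGCTTTCATGAAGGCTACTGATTCAATAGACGATCTGCCCATGT is ACATGGGCAGATCGTCTATTGAATCAGTAGCCTTCATGAAAGCGCGCACTCGGGACCAAGG; then T→U.

5'-ACAUGGGCAGAUCGUCUAUUGAAUCAGUAGCCUUCAUGAAAGCGCGCACUCGGGACCAAGG-3'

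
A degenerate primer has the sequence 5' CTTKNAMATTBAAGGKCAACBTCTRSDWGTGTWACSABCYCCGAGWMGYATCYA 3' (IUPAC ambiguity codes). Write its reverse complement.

5′-TRGATRCKWCTCGGRGVTSGTWACACWHSYAGAVGTTGMCCTTVAATKTNMAAG-3′

Standard pairs A↔T, G↔C; ambiguity codes pair R↔Y, M↔K, W↔W, S↔S, B↔V, D↔H, N↔N. Complement (GAAMNTKTAAVTTCCMGTTGVAGAYSHWCACAWTGSTVGRGGCTCWKCRTAGRT), then reverse for 5'→3'.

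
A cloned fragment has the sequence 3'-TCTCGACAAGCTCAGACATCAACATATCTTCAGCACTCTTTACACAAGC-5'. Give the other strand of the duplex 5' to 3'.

The strand is given 3'→5', so its complement runs 5'→3' in the same left-to-right order: pair each base A↔T, G↔C.

5'-AGAGCTGTTCGAGTCTGTAGTTGTATAGAAGTCGTGAGAAATGTGTTCG-3'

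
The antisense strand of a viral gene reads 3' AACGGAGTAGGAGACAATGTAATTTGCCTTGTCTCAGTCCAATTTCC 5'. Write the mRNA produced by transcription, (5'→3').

5'-UUGCCUCAUCCUCUGUUACAUUAAACGGAACAGAGUCAGGUUAAAGG-3'

Reading the template 3'→5' as shown, RNA polymerase pairs each base (A→U, T→A, G↔C) to build mRNA 5'→3' directly.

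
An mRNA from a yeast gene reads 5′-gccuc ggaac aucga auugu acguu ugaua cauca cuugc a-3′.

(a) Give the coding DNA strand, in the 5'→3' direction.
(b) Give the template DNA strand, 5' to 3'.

(a) 5'-GCCTCGGAACATCGAATTGTACGTTTGATACATCACTTGCA-3'
(b) 5'-TGCAAGTGATGTATCAAACGTACAATTCGATGTTCCGAGGC-3'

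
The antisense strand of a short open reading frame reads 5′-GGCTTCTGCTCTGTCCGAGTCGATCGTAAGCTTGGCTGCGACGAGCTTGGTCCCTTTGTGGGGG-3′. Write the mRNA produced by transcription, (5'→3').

5'-CCCCCACAAAGGGACCAAGCUCGUCGCAGCCAAGCUUACGAUCGACUCGGACAGAGCAGAAGCC-3'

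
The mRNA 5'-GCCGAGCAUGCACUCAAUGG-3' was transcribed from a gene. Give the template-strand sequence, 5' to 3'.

5'-CCATTGAGTGCATGCTCGGC-3'

Replace U with T to get the coding DNA strand: GCCGAGCATGCACTCAATGG. The template strand is its reverse complement (complement CGGCTCGTACGTGAGTTACC, then reverse).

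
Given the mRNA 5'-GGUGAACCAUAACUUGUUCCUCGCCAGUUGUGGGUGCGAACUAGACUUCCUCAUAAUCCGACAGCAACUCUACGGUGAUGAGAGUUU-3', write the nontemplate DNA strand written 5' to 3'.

The coding DNA strand has the same 5'→3' sequence as the mRNA with U replaced by T.

5'-GGTGAACCATAACTTGTTCCTCGCCAGTTGTGGGTGCGAACTAGACTTCCTCATAATCCGACAGCAACTCTACGGTGATGAGAGTTT-3'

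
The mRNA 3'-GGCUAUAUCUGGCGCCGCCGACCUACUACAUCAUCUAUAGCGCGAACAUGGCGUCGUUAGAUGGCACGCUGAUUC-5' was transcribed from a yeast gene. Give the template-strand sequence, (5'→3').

Written 5'→3' the mRNA is CUUAGUCGCACGGUAGAUUGCUGCGGUACAAGCGCGAUAUCUACUACAUCAUCCAGCCGCCGCGGUCUAUAUCGG, so the coding DNA strand is CTTAGTCGCACGGTAGATTGCTGCGGTACAAGCGCGATATCTACTACATCATCCAGCCGCCGCGGTCTATATCGG. The template is its reverse complement.

5'-CCGATATAGACCGCGGCGGCTGGATGATGTAGTAGATATCGCGCTTGTACCGCAGCAATCTACCGTGCGACTAAG-3'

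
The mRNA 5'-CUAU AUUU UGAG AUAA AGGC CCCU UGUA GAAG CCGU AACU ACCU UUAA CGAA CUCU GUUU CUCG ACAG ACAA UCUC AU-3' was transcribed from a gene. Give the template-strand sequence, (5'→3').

Replace U with T to get the coding DNA strand: CTATATTTTGAGATAAAGGCCCCTTGTAGAAGCCGTAACTACCTTTAACGAACTCTGTTTCTCGACAGACAATCTCAT. The template strand is its reverse complement (complement GATATAAAACTCTATTTCCGGGGAACATCTTCGGCATTGATGGAAATTGCTTGAGACAAAGAGCTGTCTGTTAGAGTA, then reverse).

5′-ATGAGATTGTCTGTCGAGAAACAGAGTTCGTTAAAGGTAGTTACGGCTTCTACAAGGGGCCTTTATCTCAAAATATAG-3′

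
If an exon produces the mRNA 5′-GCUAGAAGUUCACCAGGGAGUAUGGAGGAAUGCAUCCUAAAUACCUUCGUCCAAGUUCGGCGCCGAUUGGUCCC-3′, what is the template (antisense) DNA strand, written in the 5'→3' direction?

5'-GGGACCAATCGGCGCCGAACTTGGACGAAGGTATTTAGGATGCATTCCTCCATACTCCCTGGTGAACTTCTAGC-3'

Replace U with T to get the coding DNA strand: GCTAGAAGTTCACCAGGGAGTATGGAGGAATGCATCCTAAATACCTTCGTCCAAGTTCGGCGCCGATTGGTCCC. The template strand is its reverse complement (complement CGATCTTCAAGTGGTCCCTCATACCTCCTTACGTAGGATTTATGGAAGCAGGTTCAAGCCGCGGCTAACCAGGG, then reverse).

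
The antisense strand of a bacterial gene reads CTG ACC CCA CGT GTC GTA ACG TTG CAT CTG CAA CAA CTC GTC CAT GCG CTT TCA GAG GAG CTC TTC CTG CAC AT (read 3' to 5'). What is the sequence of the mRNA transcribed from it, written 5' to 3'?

5'-GACUGGGGUGCACAGCAUUGCAACGUAGACGUUGUUGAGCAGGUACGCGAAAGUCUCCUCGAGAAGGACGUGUA-3'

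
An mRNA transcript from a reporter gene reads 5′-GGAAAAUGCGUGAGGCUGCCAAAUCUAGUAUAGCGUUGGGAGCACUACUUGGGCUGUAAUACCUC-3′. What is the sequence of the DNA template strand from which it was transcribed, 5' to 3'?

5'-GAGGTATTACAGCCCAAGTAGTGCTCCCAACGCTATACTAGATTTGGCAGCCTCACGCATTTTCC-3'

Replace U with T to get the coding DNA strand: GGAAAATGCGTGAGGCTGCCAAATCTAGTATAGCGTTGGGAGCACTACTTGGGCTGTAATACCTC. The template strand is its reverse complement (complement CCTTTTACGCACTCCGACGGTTTAGATCATATCGCAACCCTCGTGATGAACCCGACATTATGGAG, then reverse).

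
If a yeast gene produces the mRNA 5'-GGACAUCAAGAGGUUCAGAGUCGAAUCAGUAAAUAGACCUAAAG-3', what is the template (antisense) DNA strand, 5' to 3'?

Replace U with T to get the coding DNA strand: GGACATCAAGAGGTTCAGAGTCGAATCAGTAAATAGACCTAAAG. The template strand is its reverse complement (complement CCTGTAGTTCTCCAAGTCTCAGCTTAGTCATTTATCTGGATTTC, then reverse).

5'-CTTTAGGTCTATTTACTGATTCGACTCTGAACCTCTTGATGTCC-3'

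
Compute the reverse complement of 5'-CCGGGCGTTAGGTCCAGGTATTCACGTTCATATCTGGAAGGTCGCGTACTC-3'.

5'-GAGTACGCGACCTTCCAGATATGAACGTGAATACCTGGACCTAACGCCCGG-3'

Complement each base (A↔T, G↔C): GGCCCGCAATCCAGGTCCATAAGTGCAAGTATAGACCTTCCAGCGCATGAG. Then reverse.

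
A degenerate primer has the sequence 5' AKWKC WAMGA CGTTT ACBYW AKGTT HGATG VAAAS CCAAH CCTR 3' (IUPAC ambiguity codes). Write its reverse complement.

5'-YAGGDTTGGSTTTBCATCDAACMTWRVGTAAACGTCKTWGMWMT-3'

Standard pairs A↔T, G↔C; ambiguity codes pair R↔Y, M↔K, W↔W, S↔S, B↔V, H↔D. Complement (TMWMGWTKCTGCAAATGVRWTMCAADCTACBTTTSGGTTDGGAY), then reverse for 5'→3'.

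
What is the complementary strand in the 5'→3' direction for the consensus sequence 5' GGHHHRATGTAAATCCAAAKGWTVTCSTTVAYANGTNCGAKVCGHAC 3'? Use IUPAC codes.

5′-GTDCGBMTCGNACNTRTBAASGABAWCMTTTGGATTTACATYDDDCC-3′

Standard pairs A↔T, G↔C; ambiguity codes pair R↔Y, K↔M, W↔W, S↔S, H↔D, V↔B, N↔N. Complement (CCDDDYTACATTTAGGTTTMCWABAGSAABTRTNCANGCTMBGCDTG), then reverse for 5'→3'.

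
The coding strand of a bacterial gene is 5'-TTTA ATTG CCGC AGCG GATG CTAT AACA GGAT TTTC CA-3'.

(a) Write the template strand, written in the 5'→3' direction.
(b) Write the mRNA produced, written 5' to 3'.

(a) The template strand is the reverse complement of the coding strand: complement AAATTAACGGCGTCGCCTACGATATTGTCCTAAAAGGT, then reverse.
(b) mRNA matches the coding strand with T→U.

(a) 5'-TGGAAAATCCTGTTATAGCATCCGCTGCGGCAATTAAA-3'
(b) 5′-UUUAAUUGCCGCAGCGGAUGCUAUAACAGGAUUUUCCA-3′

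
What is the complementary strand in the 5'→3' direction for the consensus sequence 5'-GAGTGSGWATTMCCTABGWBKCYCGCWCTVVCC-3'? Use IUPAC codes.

5'-GGBBAGWGCGRGMVWCVTAGGKAATWCSCACTC-3'

Standard pairs A↔T, G↔C; ambiguity codes pair Y↔R, M↔K, W↔W, S↔S, B↔V. Complement (CTCACSCWTAAKGGATVCWVMGRGCGWGABBGG), then reverse for 5'→3'.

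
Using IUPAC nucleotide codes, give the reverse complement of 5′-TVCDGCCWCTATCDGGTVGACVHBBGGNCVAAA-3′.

5'-TTTBGNCCVVDBGTCBACCHGATAGWGGCHGBA-3'

Standard pairs A↔T, G↔C; ambiguity codes pair W↔W, B↔V, D↔H, N↔N. Complement (ABGHCGGWGATAGHCCABCTGBDVVCCNGBTTT), then reverse for 5'→3'.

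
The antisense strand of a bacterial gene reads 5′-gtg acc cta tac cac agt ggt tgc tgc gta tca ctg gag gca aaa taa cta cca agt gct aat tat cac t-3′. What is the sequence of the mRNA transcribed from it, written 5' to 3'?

5'-AGUGAUAAUUAGCACUUGGUAGUUAUUUUGCCUCCAGUGAUACGCAGCAACCACUGUGGUAUAGGGUCAC-3'

The mRNA has the sequence of the coding strand (reverse complement of the template) with T→U. Reverse complement of GTGACCCTATACCACAGTGGTTGCTGCGTATCACTGGAGGCAAAATAACTACCAAGTGCTAATTATCACT is AGTGATAATTAGCACTTGGTAGTTATTTTGCCTCCAGTGATACGCAGCAACCACTGTGGTATAGGGTCAC; then T→U.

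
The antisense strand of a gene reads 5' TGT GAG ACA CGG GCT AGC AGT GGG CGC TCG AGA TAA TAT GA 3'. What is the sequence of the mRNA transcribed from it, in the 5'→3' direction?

RNA polymerase reads the template 3'→5' and synthesizes mRNA 5'→3' by base-pairing (A→U, T→A, G↔C). The complement of the template is ACACTCTGTGCCCGATCGTCACCCGCGAGCTCTATTATACT; antiparallel, so 5'→3' the coding strand is TCATATTATCTCGAGCGCCCACTGCTAGCCCGTGTCTCACA. Replace T with U for the mRNA.

5'-UCAUAUUAUCUCGAGCGCCCACUGCUAGCCCGUGUCUCACA-3'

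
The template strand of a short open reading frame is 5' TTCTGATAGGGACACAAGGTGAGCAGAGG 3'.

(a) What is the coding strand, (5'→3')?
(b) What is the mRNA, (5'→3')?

(a) The coding strand is the reverse complement of the template: complement AAGACTATCCCTGTGTTCCACTCGTCTCC, then reverse.
(b) mRNA has the coding-strand sequence with T→U.

(a) 5'-CCTCTGCTCACCTTGTGTCCCTATCAGAA-3'
(b) 5'-CCUCUGCUCACCUUGUGUCCCUAUCAGAA-3'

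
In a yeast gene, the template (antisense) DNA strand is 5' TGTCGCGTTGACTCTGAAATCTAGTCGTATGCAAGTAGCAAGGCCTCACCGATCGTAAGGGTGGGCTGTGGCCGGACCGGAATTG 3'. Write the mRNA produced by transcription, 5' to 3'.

The mRNA has the sequence of the coding strand (reverse complement of the template) with T→U. Reverse complement of TGTCGCGTTGACTCTGAAATCTAGTCGTATGCAAGTAGCAAGGCCTCACCGATCGTAAGGGTGGGCTGTGGCCGGACCGGAATTG is CAATTCCGGTCCGGCCACAGCCCACCCTTACGATCGGTGAGGCCTTGCTACTTGCATACGACTAGATTTCAGAGTCAACGCGACA; then T→U.

5′-CAAUUCCGGUCCGGCCACAGCCCACCCUUACGAUCGGUGAGGCCUUGCUACUUGCAUACGACUAGAUUUCAGAGUCAACGCGACA-3′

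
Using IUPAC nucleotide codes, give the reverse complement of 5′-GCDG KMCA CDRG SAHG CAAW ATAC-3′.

5′-GTATWTTGCDTSCYHGTGKMCHGC-3′

Standard pairs A↔T, G↔C; ambiguity codes pair R↔Y, M↔K, W↔W, S↔S, D↔H. Complement (CGHCMKGTGHYCSTDCGTTWTATG), then reverse for 5'→3'.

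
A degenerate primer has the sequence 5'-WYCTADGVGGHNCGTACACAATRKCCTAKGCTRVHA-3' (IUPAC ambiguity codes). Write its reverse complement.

Standard pairs A↔T, G↔C; ambiguity codes pair R↔Y, K↔M, W↔W, D↔H, V↔B, N↔N. Complement (WRGATHCBCCDNGCATGTGTTAYMGGATMCGAYBDT), then reverse for 5'→3'.

5'-TDBYAGCMTAGGMYATTGTGTACGNDCCBCHTAGRW-3'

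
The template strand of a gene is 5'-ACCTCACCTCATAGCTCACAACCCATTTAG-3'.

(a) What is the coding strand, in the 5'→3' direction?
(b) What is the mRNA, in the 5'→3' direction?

(a) 5'-CTAAATGGGTTGTGAGCTATGAGGTGAGGT-3'
(b) 5'-CUAAAUGGGUUGUGAGCUAUGAGGUGAGGU-3'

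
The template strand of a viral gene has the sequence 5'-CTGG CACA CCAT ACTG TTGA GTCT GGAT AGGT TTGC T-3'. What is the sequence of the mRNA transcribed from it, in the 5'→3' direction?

5'-AGCAAACCUAUCCAGACUCAACAGUAUGGUGUGCCAG-3'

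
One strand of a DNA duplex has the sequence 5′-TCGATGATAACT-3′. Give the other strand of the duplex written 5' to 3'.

Pairing A↔T and G↔C gives AGCTACTATTGA, running 3'→5'. Reverse for the 5'→3' convention.

5'-AGTTATCATCGA-3'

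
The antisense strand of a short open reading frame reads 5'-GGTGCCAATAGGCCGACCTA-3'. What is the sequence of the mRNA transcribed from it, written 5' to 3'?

The mRNA has the sequence of the coding strand (reverse complement of the template) with T→U. Reverse complement of GGTGCCAATAGGCCGACCTA is TAGGTCGGCCTATTGGCACC; then T→U.

5'-UAGGUCGGCCUAUUGGCACC-3'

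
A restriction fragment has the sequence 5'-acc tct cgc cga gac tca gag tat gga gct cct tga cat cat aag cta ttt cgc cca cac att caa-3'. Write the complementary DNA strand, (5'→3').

5'-TTGAATGTGTGGGCGAAATAGCTTATGATGTCAAGGAGCTCCATACTCTGAGTCTCGGCGAGAGGT-3'

Pairing A↔T and G↔C gives TGGAGAGCGGCTCTGAGTCTCATACCTCGAGGAACTGTAGTATTCGATAAAGCGGGTGTGTAAGTT, running 3'→5'. Reverse for the 5'→3' convention.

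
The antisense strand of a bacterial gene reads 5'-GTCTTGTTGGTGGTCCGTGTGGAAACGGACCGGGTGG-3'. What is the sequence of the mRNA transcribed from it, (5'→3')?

5'-CCACCCGGUCCGUUUCCACACGGACCACCAACAAGAC-3'

The mRNA has the sequence of the coding strand (reverse complement of the template) with T→U. Reverse complement of GTCTTGTTGGTGGTCCGTGTGGAAACGGACCGGGTGG is CCACCCGGTCCGTTTCCACACGGACCACCAACAAGAC; then T→U.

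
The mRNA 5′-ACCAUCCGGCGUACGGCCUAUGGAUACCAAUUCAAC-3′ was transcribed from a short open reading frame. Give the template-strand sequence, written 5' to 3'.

5'-GTTGAATTGGTATCCATAGGCCGTACGCCGGATGGT-3'

Replace U with T to get the coding DNA strand: ACCATCCGGCGTACGGCCTATGGATACCAATTCAAC. The template strand is its reverse complement (complement TGGTAGGCCGCATGCCGGATACCTATGGTTAAGTTG, then reverse).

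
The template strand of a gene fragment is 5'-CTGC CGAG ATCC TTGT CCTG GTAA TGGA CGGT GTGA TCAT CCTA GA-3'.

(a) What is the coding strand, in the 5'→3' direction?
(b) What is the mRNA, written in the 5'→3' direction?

(a) The coding strand is the reverse complement of the template: complement GACGGCTCTAGGAACAGGACCATTACCTGCCACACTAGTAGGATCT, then reverse.
(b) mRNA has the coding-strand sequence with T→U.

(a) 5'-TCTAGGATGATCACACCGTCCATTACCAGGACAAGGATCTCGGCAG-3'
(b) 5'-UCUAGGAUGAUCACACCGUCCAUUACCAGGACAAGGAUCUCGGCAG-3'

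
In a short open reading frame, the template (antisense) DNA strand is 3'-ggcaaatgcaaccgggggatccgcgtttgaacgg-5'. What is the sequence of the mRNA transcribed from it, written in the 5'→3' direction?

Reading the template 3'→5' as shown, RNA polymerase pairs each base (A→U, T→A, G↔C) to build mRNA 5'→3' directly.

5′-CCGUUUACGUUGGCCCCCUAGGCGCAAACUUGCC-3′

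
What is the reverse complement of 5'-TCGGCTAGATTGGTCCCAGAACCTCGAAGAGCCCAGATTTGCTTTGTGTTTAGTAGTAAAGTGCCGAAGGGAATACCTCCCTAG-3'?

Complement each base (A↔T, G↔C): AGCCGATCTAACCAGGGTCTTGGAGCTTCTCGGGTCTAAACGAAACACAAATCATCATTTCACGGCTTCCCTTATGGAGGGATC. Then reverse.

5'-CTAGGGAGGTATTCCCTTCGGCACTTTACTACTAAACACAAAGCAAATCTGGGCTCTTCGAGGTTCTGGGACCAATCTAGCCGA-3'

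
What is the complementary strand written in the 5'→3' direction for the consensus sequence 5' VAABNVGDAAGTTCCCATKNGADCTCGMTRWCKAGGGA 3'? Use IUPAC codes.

Standard pairs A↔T, G↔C; ambiguity codes pair R↔Y, M↔K, W↔W, B↔V, D↔H, N↔N. Complement (BTTVNBCHTTCAAGGGTAMNCTHGAGCKAYWGMTCCCT), then reverse for 5'→3'.

5′-TCCCTMGWYAKCGAGHTCNMATGGGAACTTHCBNVTTB-3′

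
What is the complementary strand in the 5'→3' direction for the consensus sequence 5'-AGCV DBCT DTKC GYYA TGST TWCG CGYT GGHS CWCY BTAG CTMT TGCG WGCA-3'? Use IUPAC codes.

5'-TGCWCGCAAKAGCTAVRGWGSDCCARCGCGWAASCATRRCGMAHAGVHBGCT-3'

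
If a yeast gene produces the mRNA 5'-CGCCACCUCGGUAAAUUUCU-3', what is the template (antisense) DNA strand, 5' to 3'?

5'-AGAAATTTACCGAGGTGGCG-3'

Replace U with T to get the coding DNA strand: CGCCACCTCGGTAAATTTCT. The template strand is its reverse complement (complement GCGGTGGAGCCATTTAAAGA, then reverse).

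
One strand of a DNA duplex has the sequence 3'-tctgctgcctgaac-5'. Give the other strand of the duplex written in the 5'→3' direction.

The strand is given 3'→5', so its complement runs 5'→3' in the same left-to-right order: pair each base A↔T, G↔C.

5'-AGACGACGGACTTG-3'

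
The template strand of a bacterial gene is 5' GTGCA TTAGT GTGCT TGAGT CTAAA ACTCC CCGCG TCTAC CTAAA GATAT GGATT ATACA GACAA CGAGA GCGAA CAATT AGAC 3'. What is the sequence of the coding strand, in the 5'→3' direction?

5′-GTCTAATTGTTCGCTCTCGTTGTCTGTATAATCCATATCTTTAGGTAGACGCGGGGAGTTTTAGACTCAAGCACACTAATGCAC-3′

The coding strand is complementary and antiparallel to the template: take the complement (A↔T, G↔C) and reverse.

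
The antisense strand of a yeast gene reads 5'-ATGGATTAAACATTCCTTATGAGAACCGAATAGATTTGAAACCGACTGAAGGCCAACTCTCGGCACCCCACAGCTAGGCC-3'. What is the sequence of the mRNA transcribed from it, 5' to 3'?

The mRNA has the sequence of the coding strand (reverse complement of the template) with T→U. Reverse complement of ATGGATTAAACATTCCTTATGAGAACCGAATAGATTTGAAACCGACTGAAGGCCAACTCTCGGCACCCCACAGCTAGGCC is GGCCTAGCTGTGGGGTGCCGAGAGTTGGCCTTCAGTCGGTTTCAAATCTATTCGGTTCTCATAAGGAATGTTTAATCCAT; then T→U.

5'-GGCCUAGCUGUGGGGUGCCGAGAGUUGGCCUUCAGUCGGUUUCAAAUCUAUUCGGUUCUCAUAAGGAAUGUUUAAUCCAU-3'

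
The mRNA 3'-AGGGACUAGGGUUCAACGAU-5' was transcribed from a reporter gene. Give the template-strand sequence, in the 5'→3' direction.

Written 5'→3' the mRNA is UAGCAACUUGGGAUCAGGGA, so the coding DNA strand is TAGCAACTTGGGATCAGGGA. The template is its reverse complement.

5'-TCCCTGATCCCAAGTTGCTA-3'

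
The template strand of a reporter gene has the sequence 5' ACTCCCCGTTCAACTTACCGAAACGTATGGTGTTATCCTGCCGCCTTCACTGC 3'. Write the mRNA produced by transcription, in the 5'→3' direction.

The mRNA has the sequence of the coding strand (reverse complement of the template) with T→U. Reverse complement of ACTCCCCGTTCAACTTACCGAAACGTATGGTGTTATCCTGCCGCCTTCACTGC is GCAGTGAAGGCGGCAGGATAACACCATACGTTTCGGTAAGTTGAACGGGGAGT; then T→U.

5'-GCAGUGAAGGCGGCAGGAUAACACCAUACGUUUCGGUAAGUUGAACGGGGAGU-3'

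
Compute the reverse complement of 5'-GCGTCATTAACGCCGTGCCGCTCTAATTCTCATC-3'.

Complement each base (A↔T, G↔C): CGCAGTAATTGCGGCACGGCGAGATTAAGAGTAG. Then reverse.

5'-GATGAGAATTAGAGCGGCACGGCGTTAATGACGC-3'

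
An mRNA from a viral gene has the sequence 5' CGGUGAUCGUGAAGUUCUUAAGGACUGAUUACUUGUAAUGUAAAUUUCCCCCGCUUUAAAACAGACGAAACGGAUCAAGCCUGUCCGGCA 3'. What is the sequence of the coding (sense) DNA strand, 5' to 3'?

The coding DNA strand has the same 5'→3' sequence as the mRNA with U replaced by T.

5'-CGGTGATCGTGAAGTTCTTAAGGACTGATTACTTGTAATGTAAATTTCCCCCGCTTTAAAACAGACGAAACGGATCAAGCCTGTCCGGCA-3'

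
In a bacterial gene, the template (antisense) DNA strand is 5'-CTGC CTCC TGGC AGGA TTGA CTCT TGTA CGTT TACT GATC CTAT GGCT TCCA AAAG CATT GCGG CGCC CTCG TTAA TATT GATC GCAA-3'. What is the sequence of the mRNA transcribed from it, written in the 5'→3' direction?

5'-UUGCGAUCAAUAUUAACGAGGGCGCCGCAAUGCUUUUGGAAGCCAUAGGAUCAGUAAACGUACAAGAGUCAAUCCUGCCAGGAGGCAG-3'

The mRNA has the sequence of the coding strand (reverse complement of the template) with T→U. Reverse complement of CTGCCTCCTGGCAGGATTGACTCTTGTACGTTTACTGATCCTATGGCTTCCAAAAGCATTGCGGCGCCCTCGTTAATATTGATCGCAA is TTGCGATCAATATTAACGAGGGCGCCGCAATGCTTTTGGAAGCCATAGGATCAGTAAACGTACAAGAGTCAATCCTGCCAGGAGGCAG; then T→U.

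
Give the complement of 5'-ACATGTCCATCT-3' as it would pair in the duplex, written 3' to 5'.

3'-TGTACAGGTAGA-5'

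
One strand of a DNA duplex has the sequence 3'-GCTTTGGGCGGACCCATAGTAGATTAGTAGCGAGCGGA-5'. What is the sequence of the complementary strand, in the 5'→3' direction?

5'-CGAAACCCGCCTGGGTATCATCTAATCATCGCTCGCCT-3'

The strand is given 3'→5', so its complement runs 5'→3' in the same left-to-right order: pair each base A↔T, G↔C.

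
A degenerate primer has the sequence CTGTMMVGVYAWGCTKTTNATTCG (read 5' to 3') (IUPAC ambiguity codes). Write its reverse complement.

5'-CGAATNAAMAGCWTRBCBKKACAG-3'

Standard pairs A↔T, G↔C; ambiguity codes pair Y↔R, M↔K, W↔W, V↔B, N↔N. Complement (GACAKKBCBRTWCGAMAANTAAGC), then reverse for 5'→3'.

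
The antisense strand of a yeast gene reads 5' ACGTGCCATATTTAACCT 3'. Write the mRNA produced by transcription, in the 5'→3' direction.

5'-AGGUUAAAUAUGGCACGU-3'

RNA polymerase reads the template 3'→5' and synthesizes mRNA 5'→3' by base-pairing (A→U, T→A, G↔C). The complement of the template is TGCACGGTATAAATTGGA; antiparallel, so 5'→3' the coding strand is AGGTTAAATATGGCACGT. Replace T with U for the mRNA.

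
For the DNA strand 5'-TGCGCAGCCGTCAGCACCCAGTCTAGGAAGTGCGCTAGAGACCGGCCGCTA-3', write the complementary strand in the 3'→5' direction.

Base-pairing A↔T, G↔C gives the complement. The complementary strand is antiparallel, so paired with a 5'→3' strand it runs 3'→5'.

3'-ACGCGTCGGCAGTCGTGGGTCAGATCCTTCACGCGATCTCTGGCCGGCGAT-5'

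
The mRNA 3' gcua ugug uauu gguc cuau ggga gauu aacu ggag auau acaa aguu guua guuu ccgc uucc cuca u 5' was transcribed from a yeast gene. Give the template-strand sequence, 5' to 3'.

Written 5'→3' the mRNA is UACUCCCUUCGCCUUUGAUUGUUGAAACAUAUAGAGGUCAAUUAGAGGGUAUCCUGGUUAUGUGUAUCG, so the coding DNA strand is TACTCCCTTCGCCTTTGATTGTTGAAACATATAGAGGTCAATTAGAGGGTATCCTGGTTATGTGTATCG. The template is its reverse complement.

5'-CGATACACATAACCAGGATACCCTCTAATTGACCTCTATATGTTTCAACAATCAAAGGCGAAGGGAGTA-3'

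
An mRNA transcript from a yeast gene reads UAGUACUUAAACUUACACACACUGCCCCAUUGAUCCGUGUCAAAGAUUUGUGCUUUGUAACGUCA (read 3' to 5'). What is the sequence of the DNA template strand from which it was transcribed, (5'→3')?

5'-ATCATGAATTTGAATGTGTGTGACGGGGTAACTAGGCACAGTTTCTAAACACGAAACATTGCAGT-3'

Written 5'→3' the mRNA is ACUGCAAUGUUUCGUGUUUAGAAACUGUGCCUAGUUACCCCGUCACACACAUUCAAAUUCAUGAU, so the coding DNA strand is ACTGCAATGTTTCGTGTTTAGAAACTGTGCCTAGTTACCCCGTCACACACATTCAAATTCATGAT. The template is its reverse complement.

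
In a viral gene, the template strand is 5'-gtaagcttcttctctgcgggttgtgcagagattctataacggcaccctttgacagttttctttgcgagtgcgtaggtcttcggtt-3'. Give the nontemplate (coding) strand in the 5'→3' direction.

The coding strand is complementary and antiparallel to the template: take the complement (A↔T, G↔C) and reverse.

5'-AACCGAAGACCTACGCACTCGCAAAGAAAACTGTCAAAGGGTGCCGTTATAGAATCTCTGCACAACCCGCAGAGAAGAAGCTTAC-3'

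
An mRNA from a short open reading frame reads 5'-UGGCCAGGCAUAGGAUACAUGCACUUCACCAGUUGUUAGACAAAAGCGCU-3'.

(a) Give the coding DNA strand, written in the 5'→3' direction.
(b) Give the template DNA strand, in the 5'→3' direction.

(a) The coding strand matches the mRNA with U→T.
(b) The template strand is the reverse complement of the coding strand.

(a) 5'-TGGCCAGGCATAGGATACATGCACTTCACCAGTTGTTAGACAAAAGCGCT-3'
(b) 5'-AGCGCTTTTGTCTAACAACTGGTGAAGTGCATGTATCCTATGCCTGGCCA-3'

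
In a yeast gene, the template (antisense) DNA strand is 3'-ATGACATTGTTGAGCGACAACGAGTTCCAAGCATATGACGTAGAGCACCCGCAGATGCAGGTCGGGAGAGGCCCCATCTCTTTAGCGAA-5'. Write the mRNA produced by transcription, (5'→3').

Reading the template 3'→5' as shown, RNA polymerase pairs each base (A→U, T→A, G↔C) to build mRNA 5'→3' directly.

5′-UACUGUAACAACUCGCUGUUGCUCAAGGUUCGUAUACUGCAUCUCGUGGGCGUCUACGUCCAGCCCUCUCCGGGGUAGAGAAAUCGCUU-3′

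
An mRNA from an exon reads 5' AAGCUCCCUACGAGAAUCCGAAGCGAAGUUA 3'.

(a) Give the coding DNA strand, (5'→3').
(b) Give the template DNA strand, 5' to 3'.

(a) 5′-AAGCTCCCTACGAGAATCCGAAGCGAAGTTA-3′
(b) 5′-TAACTTCGCTTCGGATTCTCGTAGGGAGCTT-3′

(a) The coding strand matches the mRNA with U→T.
(b) The template strand is the reverse complement of the coding strand.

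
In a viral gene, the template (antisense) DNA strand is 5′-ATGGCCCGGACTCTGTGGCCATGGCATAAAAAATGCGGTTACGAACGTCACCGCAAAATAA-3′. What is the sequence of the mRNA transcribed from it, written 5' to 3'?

The mRNA has the sequence of the coding strand (reverse complement of the template) with T→U. Reverse complement of ATGGCCCGGACTCTGTGGCCATGGCATAAAAAATGCGGTTACGAACGTCACCGCAAAATAA is TTATTTTGCGGTGACGTTCGTAACCGCATTTTTTATGCCATGGCCACAGAGTCCGGGCCAT; then T→U.

5'-UUAUUUUGCGGUGACGUUCGUAACCGCAUUUUUUAUGCCAUGGCCACAGAGUCCGGGCCAU-3'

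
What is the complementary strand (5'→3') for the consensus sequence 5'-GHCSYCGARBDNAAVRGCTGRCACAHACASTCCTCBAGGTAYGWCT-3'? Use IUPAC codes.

5'-AGWCRTACCTVGAGGASTGTDTGTGYCAGCYBTTNHVYTCGRSGDC-3'

Standard pairs A↔T, G↔C; ambiguity codes pair R↔Y, W↔W, S↔S, B↔V, D↔H, N↔N. Complement (CDGSRGCTYVHNTTBYCGACYGTGTDTGTSAGGAGVTCCATRCWGA), then reverse for 5'→3'.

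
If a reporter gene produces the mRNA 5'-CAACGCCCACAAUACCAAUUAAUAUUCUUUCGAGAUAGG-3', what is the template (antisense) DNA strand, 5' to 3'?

Replace U with T to get the coding DNA strand: CAACGCCCACAATACCAATTAATATTCTTTCGAGATAGG. The template strand is its reverse complement (complement GTTGCGGGTGTTATGGTTAATTATAAGAAAGCTCTATCC, then reverse).

5'-CCTATCTCGAAAGAATATTAATTGGTATTGTGGGCGTTG-3'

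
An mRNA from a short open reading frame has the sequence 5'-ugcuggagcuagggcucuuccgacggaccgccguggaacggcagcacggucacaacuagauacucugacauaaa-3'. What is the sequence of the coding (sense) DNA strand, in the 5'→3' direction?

5′-TGCTGGAGCTAGGGCTCTTCCGACGGACCGCCGTGGAACGGCAGCACGGTCACAACTAGATACTCTGACATAAA-3′

The coding DNA strand has the same 5'→3' sequence as the mRNA with U replaced by T.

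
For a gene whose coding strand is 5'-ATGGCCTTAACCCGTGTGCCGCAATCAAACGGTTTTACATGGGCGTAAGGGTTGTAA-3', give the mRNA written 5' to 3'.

5'-AUGGCCUUAACCCGUGUGCCGCAAUCAAACGGUUUUACAUGGGCGUAAGGGUUGUAA-3'

mRNA has the coding-strand sequence with U in place of T.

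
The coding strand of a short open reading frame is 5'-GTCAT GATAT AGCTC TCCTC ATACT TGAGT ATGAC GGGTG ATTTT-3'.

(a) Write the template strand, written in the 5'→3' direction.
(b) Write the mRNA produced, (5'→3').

(a) 5′-AAAATCACCCGTCATACTCAAGTATGAGGAGAGCTATATCATGAC-3′
(b) 5'-GUCAUGAUAUAGCUCUCCUCAUACUUGAGUAUGACGGGUGAUUUU-3'

(a) The template strand is the reverse complement of the coding strand: complement CAGTACTATATCGAGAGGAGTATGAACTCATACTGCCCACTAAAA, then reverse.
(b) mRNA matches the coding strand with T→U.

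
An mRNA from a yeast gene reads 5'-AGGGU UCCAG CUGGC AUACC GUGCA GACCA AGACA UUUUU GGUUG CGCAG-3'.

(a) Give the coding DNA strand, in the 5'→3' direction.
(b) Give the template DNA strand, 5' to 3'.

(a) 5'-AGGGTTCCAGCTGGCATACCGTGCAGACCAAGACATTTTTGGTTGCGCAG-3'
(b) 5'-CTGCGCAACCAAAAATGTCTTGGTCTGCACGGTATGCCAGCTGGAACCCT-3'

(a) The coding strand matches the mRNA with U→T.
(b) The template strand is the reverse complement of the coding strand.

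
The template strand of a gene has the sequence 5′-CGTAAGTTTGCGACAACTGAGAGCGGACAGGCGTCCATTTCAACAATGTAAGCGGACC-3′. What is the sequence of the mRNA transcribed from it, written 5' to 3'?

5'-GGUCCGCUUACAUUGUUGAAAUGGACGCCUGUCCGCUCUCAGUUGUCGCAAACUUACG-3'

RNA polymerase reads the template 3'→5' and synthesizes mRNA 5'→3' by base-pairing (A→U, T→A, G↔C). The complement of the template is GCATTCAAACGCTGTTGACTCTCGCCTGTCCGCAGGTAAAGTTGTTACATTCGCCTGG; antiparallel, so 5'→3' the coding strand is GGTCCGCTTACATTGTTGAAATGGACGCCTGTCCGCTCTCAGTTGTCGCAAACTTACG. Replace T with U for the mRNA.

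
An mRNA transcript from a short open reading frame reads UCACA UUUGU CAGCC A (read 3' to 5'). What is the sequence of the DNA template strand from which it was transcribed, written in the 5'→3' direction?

5'-AGTGTAAACAGTCGGT-3'

Written 5'→3' the mRNA is ACCGACUGUUUACACU, so the coding DNA strand is ACCGACTGTTTACACT. The template is its reverse complement.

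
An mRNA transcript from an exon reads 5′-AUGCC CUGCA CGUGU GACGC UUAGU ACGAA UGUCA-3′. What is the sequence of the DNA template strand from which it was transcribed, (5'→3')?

5'-TGACATTCGTACTAAGCGTCACACGTGCAGGGCAT-3'

Replace U with T to get the coding DNA strand: ATGCCCTGCACGTGTGACGCTTAGTACGAATGTCA. The template strand is its reverse complement (complement TACGGGACGTGCACACTGCGAATCATGCTTACAGT, then reverse).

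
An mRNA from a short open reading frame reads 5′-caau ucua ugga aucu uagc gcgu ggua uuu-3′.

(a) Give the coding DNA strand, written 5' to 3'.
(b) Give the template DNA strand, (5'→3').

(a) 5'-CAATTCTATGGAATCTTAGCGCGTGGTATTT-3'
(b) 5'-AAATACCACGCGCTAAGATTCCATAGAATTG-3'

(a) The coding strand matches the mRNA with U→T.
(b) The template strand is the reverse complement of the coding strand.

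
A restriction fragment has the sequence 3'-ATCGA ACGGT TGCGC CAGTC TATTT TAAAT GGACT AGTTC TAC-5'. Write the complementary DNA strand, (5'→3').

5'-TAGCTTGCCAACGCGGTCAGATAAAATTTACCTGATCAAGATG-3'

The strand is given 3'→5', so its complement runs 5'→3' in the same left-to-right order: pair each base A↔T, G↔C.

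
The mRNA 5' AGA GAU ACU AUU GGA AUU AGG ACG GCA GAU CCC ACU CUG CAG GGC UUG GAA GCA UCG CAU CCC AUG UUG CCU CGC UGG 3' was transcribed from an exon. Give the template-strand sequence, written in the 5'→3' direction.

5′-CCAGCGAGGCAACATGGGATGCGATGCTTCCAAGCCCTGCAGAGTGGGATCTGCCGTCCTAATTCCAATAGTATCTCT-3′

Replace U with T to get the coding DNA strand: AGAGATACTATTGGAATTAGGACGGCAGATCCCACTCTGCAGGGCTTGGAAGCATCGCATCCCATGTTGCCTCGCTGG. The template strand is its reverse complement (complement TCTCTATGATAACCTTAATCCTGCCGTCTAGGGTGAGACGTCCCGAACCTTCGTAGCGTAGGGTACAACGGAGCGACC, then reverse).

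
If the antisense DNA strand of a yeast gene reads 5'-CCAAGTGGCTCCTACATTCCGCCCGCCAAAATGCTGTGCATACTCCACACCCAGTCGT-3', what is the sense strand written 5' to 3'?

5'-ACGACTGGGTGTGGAGTATGCACAGCATTTTGGCGGGCGGAATGTAGGAGCCACTTGG-3'

The coding strand is complementary and antiparallel to the template: take the complement (A↔T, G↔C) and reverse.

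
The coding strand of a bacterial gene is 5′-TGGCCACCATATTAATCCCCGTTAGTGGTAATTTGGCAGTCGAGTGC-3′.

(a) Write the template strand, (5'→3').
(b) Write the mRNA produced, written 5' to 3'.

(a) 5'-GCACTCGACTGCCAAATTACCACTAACGGGGATTAATATGGTGGCCA-3'
(b) 5'-UGGCCACCAUAUUAAUCCCCGUUAGUGGUAAUUUGGCAGUCGAGUGC-3'

(a) The template strand is the reverse complement of the coding strand: complement ACCGGTGGTATAATTAGGGGCAATCACCATTAAACCGTCAGCTCACG, then reverse.
(b) mRNA matches the coding strand with T→U.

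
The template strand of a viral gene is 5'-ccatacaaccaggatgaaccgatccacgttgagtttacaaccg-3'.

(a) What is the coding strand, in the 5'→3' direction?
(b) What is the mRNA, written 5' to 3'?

(a) The coding strand is the reverse complement of the template: complement GGTATGTTGGTCCTACTTGGCTAGGTGCAACTCAAATGTTGGC, then reverse.
(b) mRNA has the coding-strand sequence with T→U.

(a) 5'-CGGTTGTAAACTCAACGTGGATCGGTTCATCCTGGTTGTATGG-3'
(b) 5'-CGGUUGUAAACUCAACGUGGAUCGGUUCAUCCUGGUUGUAUGG-3'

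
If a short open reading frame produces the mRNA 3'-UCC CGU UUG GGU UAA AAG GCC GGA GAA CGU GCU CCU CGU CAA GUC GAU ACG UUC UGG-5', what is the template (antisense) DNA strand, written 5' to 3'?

5'-AGGGCAAACCCAATTTTCCGGCCTCTTGCACGAGGAGCAGTTCAGCTATGCAAGACC-3'

Written 5'→3' the mRNA is GGUCUUGCAUAGCUGAACUGCUCCUCGUGCAAGAGGCCGGAAAAUUGGGUUUGCCCU, so the coding DNA strand is GGTCTTGCATAGCTGAACTGCTCCTCGTGCAAGAGGCCGGAAAATTGGGTTTGCCCT. The template is its reverse complement.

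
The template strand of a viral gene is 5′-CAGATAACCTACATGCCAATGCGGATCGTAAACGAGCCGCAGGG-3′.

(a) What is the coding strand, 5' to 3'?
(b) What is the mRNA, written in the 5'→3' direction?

(a) 5′-CCCTGCGGCTCGTTTACGATCCGCATTGGCATGTAGGTTATCTG-3′
(b) 5'-CCCUGCGGCUCGUUUACGAUCCGCAUUGGCAUGUAGGUUAUCUG-3'

(a) The coding strand is the reverse complement of the template: complement GTCTATTGGATGTACGGTTACGCCTAGCATTTGCTCGGCGTCCC, then reverse.
(b) mRNA has the coding-strand sequence with T→U.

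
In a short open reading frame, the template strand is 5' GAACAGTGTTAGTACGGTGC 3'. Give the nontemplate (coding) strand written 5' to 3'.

5'-GCACCGTACTAACACTGTTC-3'

The coding strand is complementary and antiparallel to the template: take the complement (A↔T, G↔C) and reverse.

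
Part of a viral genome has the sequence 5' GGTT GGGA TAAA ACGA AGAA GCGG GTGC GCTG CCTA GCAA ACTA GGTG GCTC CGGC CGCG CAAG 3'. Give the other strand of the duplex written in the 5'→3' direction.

5′-CTTGCGCGGCCGGAGCCACCTAGTTTGCTAGGCAGCGCACCCGCTTCTTCGTTTTATCCCAACC-3′

Pairing A↔T and G↔C gives CCAACCCTATTTTGCTTCTTCGCCCACGCGACGGATCGTTTGATCCACCGAGGCCGGCGCGTTC, running 3'→5'. Reverse for the 5'→3' convention.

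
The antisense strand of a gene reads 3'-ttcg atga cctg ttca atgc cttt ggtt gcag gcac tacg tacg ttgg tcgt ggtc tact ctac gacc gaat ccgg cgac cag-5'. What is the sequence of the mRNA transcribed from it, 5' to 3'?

Reading the template 3'→5' as shown, RNA polymerase pairs each base (A→U, T→A, G↔C) to build mRNA 5'→3' directly.

5'-AAGCUACUGGACAAGUUACGGAAACCAACGUCCGUGAUGCAUGCAACCAGCACCAGAUGAGAUGCUGGCUUAGGCCGCUGGUC-3'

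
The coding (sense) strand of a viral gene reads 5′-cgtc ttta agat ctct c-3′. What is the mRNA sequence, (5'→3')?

5'-CGUCUUUAAGAUCUCUC-3'

mRNA has the coding-strand sequence with U in place of T.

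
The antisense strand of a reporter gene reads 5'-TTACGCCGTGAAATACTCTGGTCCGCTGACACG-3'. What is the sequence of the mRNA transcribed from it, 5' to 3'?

5'-CGUGUCAGCGGACCAGAGUAUUUCACGGCGUAA-3'

RNA polymerase reads the template 3'→5' and synthesizes mRNA 5'→3' by base-pairing (A→U, T→A, G↔C). The complement of the template is AATGCGGCACTTTATGAGACCAGGCGACTGTGC; antiparallel, so 5'→3' the coding strand is CGTGTCAGCGGACCAGAGTATTTCACGGCGTAA. Replace T with U for the mRNA.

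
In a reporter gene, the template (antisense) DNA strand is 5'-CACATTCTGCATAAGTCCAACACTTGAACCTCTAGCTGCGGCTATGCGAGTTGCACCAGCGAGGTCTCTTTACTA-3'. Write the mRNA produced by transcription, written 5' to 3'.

The mRNA has the sequence of the coding strand (reverse complement of the template) with T→U. Reverse complement of CACATTCTGCATAAGTCCAACACTTGAACCTCTAGCTGCGGCTATGCGAGTTGCACCAGCGAGGTCTCTTTACTA is TAGTAAAGAGACCTCGCTGGTGCAACTCGCATAGCCGCAGCTAGAGGTTCAAGTGTTGGACTTATGCAGAATGTG; then T→U.

5′-UAGUAAAGAGACCUCGCUGGUGCAACUCGCAUAGCCGCAGCUAGAGGUUCAAGUGUUGGACUUAUGCAGAAUGUG-3′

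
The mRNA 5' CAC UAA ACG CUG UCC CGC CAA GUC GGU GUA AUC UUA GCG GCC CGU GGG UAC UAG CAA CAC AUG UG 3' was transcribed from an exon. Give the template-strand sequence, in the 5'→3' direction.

Replace U with T to get the coding DNA strand: CACTAAACGCTGTCCCGCCAAGTCGGTGTAATCTTAGCGGCCCGTGGGTACTAGCAACACATGTG. The template strand is its reverse complement (complement GTGATTTGCGACAGGGCGGTTCAGCCACATTAGAATCGCCGGGCACCCATGATCGTTGTGTACAC, then reverse).

5'-CACATGTGTTGCTAGTACCCACGGGCCGCTAAGATTACACCGACTTGGCGGGACAGCGTTTAGTG-3'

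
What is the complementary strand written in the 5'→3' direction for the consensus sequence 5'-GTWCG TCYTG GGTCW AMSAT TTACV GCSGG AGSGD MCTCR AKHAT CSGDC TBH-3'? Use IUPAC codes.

5'-DVAGHCSGATDMTYGAGKHCSCTCCSGCBGTAAATSKTWGACCCARGACGWAC-3'

Standard pairs A↔T, G↔C; ambiguity codes pair R↔Y, M↔K, W↔W, S↔S, B↔V, D↔H. Complement (CAWGCAGRACCCAGWTKSTAAATGBCGSCCTCSCHKGAGYTMDTAGSCHGAVD), then reverse for 5'→3'.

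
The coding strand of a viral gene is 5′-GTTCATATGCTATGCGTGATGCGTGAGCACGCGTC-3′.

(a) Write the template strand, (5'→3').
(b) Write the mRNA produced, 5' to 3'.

(a) 5'-GACGCGTGCTCACGCATCACGCATAGCATATGAAC-3'
(b) 5'-GUUCAUAUGCUAUGCGUGAUGCGUGAGCACGCGUC-3'

(a) The template strand is the reverse complement of the coding strand: complement CAAGTATACGATACGCACTACGCACTCGTGCGCAG, then reverse.
(b) mRNA matches the coding strand with T→U.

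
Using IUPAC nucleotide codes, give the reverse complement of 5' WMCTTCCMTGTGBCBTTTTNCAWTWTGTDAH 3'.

5'-DTHACAWAWTGNAAAAVGVCACAKGGAAGKW-3'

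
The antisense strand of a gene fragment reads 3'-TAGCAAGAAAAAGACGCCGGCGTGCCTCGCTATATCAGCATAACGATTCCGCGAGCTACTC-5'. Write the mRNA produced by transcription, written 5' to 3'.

5'-AUCGUUCUUUUUCUGCGGCCGCACGGAGCGAUAUAGUCGUAUUGCUAAGGCGCUCGAUGAG-3'

Reading the template 3'→5' as shown, RNA polymerase pairs each base (A→U, T→A, G↔C) to build mRNA 5'→3' directly.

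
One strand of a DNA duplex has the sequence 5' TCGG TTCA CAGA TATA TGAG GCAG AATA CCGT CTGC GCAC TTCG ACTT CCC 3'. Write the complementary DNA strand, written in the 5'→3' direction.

5′-GGGAAGTCGAAGTGCGCAGACGGTATTCTGCCTCATATATCTGTGAACCGA-3′

Pairing A↔T and G↔C gives AGCCAAGTGTCTATATACTCCGTCTTATGGCAGACGCGTGAAGCTGAAGGG, running 3'→5'. Reverse for the 5'→3' convention.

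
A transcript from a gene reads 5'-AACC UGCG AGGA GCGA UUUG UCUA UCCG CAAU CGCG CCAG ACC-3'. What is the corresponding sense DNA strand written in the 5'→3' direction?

5'-AACCTGCGAGGAGCGATTTGTCTATCCGCAATCGCGCCAGACC-3'

The coding DNA strand has the same 5'→3' sequence as the mRNA with U replaced by T.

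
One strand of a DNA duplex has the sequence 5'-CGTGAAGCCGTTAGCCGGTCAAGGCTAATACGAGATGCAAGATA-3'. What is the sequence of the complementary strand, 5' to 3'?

Pairing A↔T and G↔C gives GCACTTCGGCAATCGGCCAGTTCCGATTATGCTCTACGTTCTAT, running 3'→5'. Reverse for the 5'→3' convention.

5'-TATCTTGCATCTCGTATTAGCCTTGACCGGCTAACGGCTTCACG-3'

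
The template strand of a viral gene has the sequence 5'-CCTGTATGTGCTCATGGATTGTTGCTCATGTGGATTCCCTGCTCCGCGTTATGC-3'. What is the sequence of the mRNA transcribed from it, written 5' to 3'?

RNA polymerase reads the template 3'→5' and synthesizes mRNA 5'→3' by base-pairing (A→U, T→A, G↔C). The complement of the template is GGACATACACGAGTACCTAACAACGAGTACACCTAAGGGACGAGGCGCAATACG; antiparallel, so 5'→3' the coding strand is GCATAACGCGGAGCAGGGAATCCACATGAGCAACAATCCATGAGCACATACAGG. Replace T with U for the mRNA.

5'-GCAUAACGCGGAGCAGGGAAUCCACAUGAGCAACAAUCCAUGAGCACAUACAGG-3'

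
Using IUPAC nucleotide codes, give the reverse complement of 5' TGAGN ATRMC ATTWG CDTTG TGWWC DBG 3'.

5′-CVHGWWCACAAHGCWAATGKYATNCTCA-3′

Standard pairs A↔T, G↔C; ambiguity codes pair R↔Y, M↔K, W↔W, B↔V, D↔H, N↔N. Complement (ACTCNTAYKGTAAWCGHAACACWWGHVC), then reverse for 5'→3'.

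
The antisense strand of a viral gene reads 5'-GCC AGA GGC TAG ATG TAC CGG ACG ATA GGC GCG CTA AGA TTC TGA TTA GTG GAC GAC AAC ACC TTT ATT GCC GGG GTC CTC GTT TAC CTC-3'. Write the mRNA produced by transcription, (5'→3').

RNA polymerase reads the template 3'→5' and synthesizes mRNA 5'→3' by base-pairing (A→U, T→A, G↔C). The complement of the template is CGGTCTCCGATCTACATGGCCTGCTATCCGCGCGATTCTAAGACTAATCACCTGCTGTTGTGGAAATAACGGCCCCAGGAGCAAATGGAG; antiparallel, so 5'→3' the coding strand is GAGGTAAACGAGGACCCCGGCAATAAAGGTGTTGTCGTCCACTAATCAGAATCTTAGCGCGCCTATCGTCCGGTACATCTAGCCTCTGGC. Replace T with U for the mRNA.

5'-GAGGUAAACGAGGACCCCGGCAAUAAAGGUGUUGUCGUCCACUAAUCAGAAUCUUAGCGCGCCUAUCGUCCGGUACAUCUAGCCUCUGGC-3'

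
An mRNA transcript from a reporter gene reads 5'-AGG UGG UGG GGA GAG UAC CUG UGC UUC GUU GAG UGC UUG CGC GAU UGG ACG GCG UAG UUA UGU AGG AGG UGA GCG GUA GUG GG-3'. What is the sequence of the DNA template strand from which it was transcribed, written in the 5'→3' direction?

5'-CCCACTACCGCTCACCTCCTACATAACTACGCCGTCCAATCGCGCAAGCACTCAACGAAGCACAGGTACTCTCCCCACCACCT-3'

Replace U with T to get the coding DNA strand: AGGTGGTGGGGAGAGTACCTGTGCTTCGTTGAGTGCTTGCGCGATTGGACGGCGTAGTTATGTAGGAGGTGAGCGGTAGTGGG. The template strand is its reverse complement (complement TCCACCACCCCTCTCATGGACACGAAGCAACTCACGAACGCGCTAACCTGCCGCATCAATACATCCTCCACTCGCCATCACCC, then reverse).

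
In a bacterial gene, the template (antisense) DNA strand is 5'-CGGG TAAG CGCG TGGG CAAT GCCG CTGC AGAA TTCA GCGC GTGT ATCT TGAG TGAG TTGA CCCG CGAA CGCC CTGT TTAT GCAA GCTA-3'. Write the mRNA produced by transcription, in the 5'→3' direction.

RNA polymerase reads the template 3'→5' and synthesizes mRNA 5'→3' by base-pairing (A→U, T→A, G↔C). The complement of the template is GCCCATTCGCGCACCCGTTACGGCGACGTCTTAAGTCGCGCACATAGAACTCACTCAACTGGGCGCTTGCGGGACAAATACGTTCGAT; antiparallel, so 5'→3' the coding strand is TAGCTTGCATAAACAGGGCGTTCGCGGGTCAACTCACTCAAGATACACGCGCTGAATTCTGCAGCGGCATTGCCCACGCGCTTACCCG. Replace T with U for the mRNA.

5'-UAGCUUGCAUAAACAGGGCGUUCGCGGGUCAACUCACUCAAGAUACACGCGCUGAAUUCUGCAGCGGCAUUGCCCACGCGCUUACCCG-3'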